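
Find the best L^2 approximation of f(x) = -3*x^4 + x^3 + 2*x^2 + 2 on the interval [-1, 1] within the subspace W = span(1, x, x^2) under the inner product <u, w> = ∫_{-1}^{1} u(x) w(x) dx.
g(x) = -4*x^2/7 + 3*x/5 + 79/35

The best approximation g ∈ W is the orthogonal projection of f onto W. Writing g = a_0 + a_1 x + a_2 x^2, the coefficients solve the normal equations G · a = b where
  G_{ij} = <φ_i, φ_j> and b_i = <f, φ_i>, with φ_0 = 1, φ_1 = x, φ_2 = x^2.
G =
  [2, 0, 2/3]
  [0, 2/3, 0]
  [2/3, 0, 2/5],
b = (62/15, 2/5, 134/105).
Solving gives a_0 = 79/35, a_1 = 3/5, a_2 = -4/7, so
  g(x) = -4*x^2/7 + 3*x/5 + 79/35.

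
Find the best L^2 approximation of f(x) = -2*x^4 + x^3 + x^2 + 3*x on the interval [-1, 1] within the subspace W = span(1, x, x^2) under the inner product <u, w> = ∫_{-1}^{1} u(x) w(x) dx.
g(x) = -5*x^2/7 + 18*x/5 + 6/35

The best approximation g ∈ W is the orthogonal projection of f onto W. Writing g = a_0 + a_1 x + a_2 x^2, the coefficients solve the normal equations G · a = b where
  G_{ij} = <φ_i, φ_j> and b_i = <f, φ_i>, with φ_0 = 1, φ_1 = x, φ_2 = x^2.
G =
  [2, 0, 2/3]
  [0, 2/3, 0]
  [2/3, 0, 2/5],
b = (-2/15, 12/5, -6/35).
Solving gives a_0 = 6/35, a_1 = 18/5, a_2 = -5/7, so
  g(x) = -5*x^2/7 + 18*x/5 + 6/35.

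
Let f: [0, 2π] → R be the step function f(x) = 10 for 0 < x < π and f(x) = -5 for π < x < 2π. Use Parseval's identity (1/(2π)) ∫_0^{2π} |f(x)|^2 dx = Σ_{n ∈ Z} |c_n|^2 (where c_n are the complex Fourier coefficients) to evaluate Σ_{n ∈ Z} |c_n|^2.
Σ |c_n|^2 = 125/2

Parseval equates the L^2 energy of f (normalised by 1/(2π)) with the ℓ^2 sum of its Fourier coefficients: (1/(2π)) ∫_0^{2π} |f|^2 = Σ |c_n|^2.
Compute the left side: (1/(2π)) [∫_0^π 10^2 dx + ∫_π^{2π} (-5)^2 dx] = (1/(2π)) · (100π + 25π) = (100 + 25)/2 = 125/2.
So Σ_{n ∈ Z} |c_n|^2 = 125/2.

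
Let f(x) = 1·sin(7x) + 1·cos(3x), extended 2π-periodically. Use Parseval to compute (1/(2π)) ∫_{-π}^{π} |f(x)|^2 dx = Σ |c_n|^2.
Σ |c_n|^2 = 1

Expand |f|^2 and use orthogonality of {sin(nx), cos(mx)} on [-π, π]:
  ∫_{-π}^{π} sin(nx)^2 dx = π, ∫ cos(mx)^2 dx = π, and cross terms integrate to 0.
So ∫_{-π}^{π} f(x)^2 dx = 1^2 · π + 1^2 · π = (1 + 1)π.
Divide by 2π: (1 + 1)/2 = 1.
By Parseval, this equals Σ |c_n|^2.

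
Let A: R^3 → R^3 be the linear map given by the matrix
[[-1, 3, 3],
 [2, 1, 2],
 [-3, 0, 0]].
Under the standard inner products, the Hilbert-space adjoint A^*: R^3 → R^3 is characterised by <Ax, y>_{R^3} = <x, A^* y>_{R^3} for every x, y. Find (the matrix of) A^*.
A^* = A^T =
[[-1, 2, -3],
 [3, 1, 0],
 [3, 2, 0]]

For real matrices with standard dot products, the defining identity <Ax, y> = <x, A^* y> gives (Ax)^T y = x^T (A^*) y, i.e. x^T A^T y = x^T (A^*) y. Since this holds for all x, y, we must have A^* = A^T. Therefore
A^* =
[[-1, 2, -3],
 [3, 1, 0],
 [3, 2, 0]].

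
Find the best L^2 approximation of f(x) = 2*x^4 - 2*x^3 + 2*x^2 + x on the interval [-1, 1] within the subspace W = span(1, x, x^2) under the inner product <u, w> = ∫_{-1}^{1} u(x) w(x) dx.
g(x) = 26*x^2/7 - x/5 - 6/35

The best approximation g ∈ W is the orthogonal projection of f onto W. Writing g = a_0 + a_1 x + a_2 x^2, the coefficients solve the normal equations G · a = b where
  G_{ij} = <φ_i, φ_j> and b_i = <f, φ_i>, with φ_0 = 1, φ_1 = x, φ_2 = x^2.
G =
  [2, 0, 2/3]
  [0, 2/3, 0]
  [2/3, 0, 2/5],
b = (32/15, -2/15, 48/35).
Solving gives a_0 = -6/35, a_1 = -1/5, a_2 = 26/7, so
  g(x) = 26*x^2/7 - x/5 - 6/35.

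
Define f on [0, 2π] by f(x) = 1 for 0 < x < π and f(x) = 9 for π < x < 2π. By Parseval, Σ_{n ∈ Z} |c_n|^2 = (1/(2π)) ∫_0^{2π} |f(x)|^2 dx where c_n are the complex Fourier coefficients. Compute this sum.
Σ |c_n|^2 = 41

Parseval equates the L^2 energy of f (normalised by 1/(2π)) with the ℓ^2 sum of its Fourier coefficients: (1/(2π)) ∫_0^{2π} |f|^2 = Σ |c_n|^2.
Compute the left side: (1/(2π)) [∫_0^π 1^2 dx + ∫_π^{2π} 9^2 dx] = (1/(2π)) · (1π + 81π) = (1 + 81)/2 = 41.
So Σ_{n ∈ Z} |c_n|^2 = 41.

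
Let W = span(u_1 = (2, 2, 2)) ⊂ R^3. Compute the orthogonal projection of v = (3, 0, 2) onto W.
proj_W(v) = (5/3, 5/3, 5/3)

Set up U = [u_1 | ... | u_1] ∈ R^(3×1). The projector onto W = col(U) is P = U (U^T U)^(-1) U^T.
Compute U^T U =
  [12],
and U^T v = (10).
Solve U^T U · c = U^T v for the coefficients: c = (5/6). The projection is proj_W(v) = U c.
Check: (v - proj_W(v)) · u_1 = 0  (should be 0).
Result: proj_W(v) = (5/3, 5/3, 5/3).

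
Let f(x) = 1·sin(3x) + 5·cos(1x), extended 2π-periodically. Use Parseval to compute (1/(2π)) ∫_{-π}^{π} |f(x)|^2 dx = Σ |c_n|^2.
Σ |c_n|^2 = 13

Expand |f|^2 and use orthogonality of {sin(nx), cos(mx)} on [-π, π]:
  ∫_{-π}^{π} sin(nx)^2 dx = π, ∫ cos(mx)^2 dx = π, and cross terms integrate to 0.
So ∫_{-π}^{π} f(x)^2 dx = 1^2 · π + 5^2 · π = (1 + 25)π.
Divide by 2π: (1 + 25)/2 = 13.
By Parseval, this equals Σ |c_n|^2.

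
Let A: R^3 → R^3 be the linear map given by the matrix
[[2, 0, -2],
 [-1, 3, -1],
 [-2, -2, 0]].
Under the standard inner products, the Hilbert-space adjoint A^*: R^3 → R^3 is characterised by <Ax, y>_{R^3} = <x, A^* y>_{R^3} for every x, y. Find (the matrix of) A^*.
A^* = A^T =
[[2, -1, -2],
 [0, 3, -2],
 [-2, -1, 0]]

For real matrices with standard dot products, the defining identity <Ax, y> = <x, A^* y> gives (Ax)^T y = x^T (A^*) y, i.e. x^T A^T y = x^T (A^*) y. Since this holds for all x, y, we must have A^* = A^T. Therefore
A^* =
[[2, -1, -2],
 [0, 3, -2],
 [-2, -1, 0]].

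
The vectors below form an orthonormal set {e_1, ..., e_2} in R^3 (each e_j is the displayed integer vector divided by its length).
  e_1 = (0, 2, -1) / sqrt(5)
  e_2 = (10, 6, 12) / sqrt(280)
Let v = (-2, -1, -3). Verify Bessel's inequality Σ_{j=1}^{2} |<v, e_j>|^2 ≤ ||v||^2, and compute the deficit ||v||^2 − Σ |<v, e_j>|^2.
Σ |<v, e_j>|^2 = 195/14; ||v||^2 = 14; deficit = 1/14

Write each e_j = u_j / sqrt(<u_j, u_j>) where u_j is the displayed integer vector. Then <v, e_j> = <v, u_j> / sqrt(<u_j, u_j>), so |<v, e_j>|^2 = <v, u_j>^2 / <u_j, u_j>.
Coefficients: <v, e_1> = 1/sqrt(5), <v, e_2> = -62/sqrt(280).
Square and sum: Σ |<v, e_j>|^2 = 195/14.
Compute ||v||^2 = v·v = 14.
Deficit = 14 − 195/14 = 1/14 ≥ 0, confirming Bessel's inequality. (The deficit equals ||v − Σ <v,e_j> e_j||^2, the squared distance from v to span{e_j}.)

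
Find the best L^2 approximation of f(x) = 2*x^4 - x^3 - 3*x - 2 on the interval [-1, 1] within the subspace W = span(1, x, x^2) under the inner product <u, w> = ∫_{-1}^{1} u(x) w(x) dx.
g(x) = 12*x^2/7 - 18*x/5 - 76/35

The best approximation g ∈ W is the orthogonal projection of f onto W. Writing g = a_0 + a_1 x + a_2 x^2, the coefficients solve the normal equations G · a = b where
  G_{ij} = <φ_i, φ_j> and b_i = <f, φ_i>, with φ_0 = 1, φ_1 = x, φ_2 = x^2.
G =
  [2, 0, 2/3]
  [0, 2/3, 0]
  [2/3, 0, 2/5],
b = (-16/5, -12/5, -16/21).
Solving gives a_0 = -76/35, a_1 = -18/5, a_2 = 12/7, so
  g(x) = 12*x^2/7 - 18*x/5 - 76/35.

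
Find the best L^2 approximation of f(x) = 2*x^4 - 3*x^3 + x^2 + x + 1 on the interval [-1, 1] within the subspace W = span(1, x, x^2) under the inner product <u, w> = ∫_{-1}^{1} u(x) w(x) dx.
g(x) = 19*x^2/7 - 4*x/5 + 29/35

The best approximation g ∈ W is the orthogonal projection of f onto W. Writing g = a_0 + a_1 x + a_2 x^2, the coefficients solve the normal equations G · a = b where
  G_{ij} = <φ_i, φ_j> and b_i = <f, φ_i>, with φ_0 = 1, φ_1 = x, φ_2 = x^2.
G =
  [2, 0, 2/3]
  [0, 2/3, 0]
  [2/3, 0, 2/5],
b = (52/15, -8/15, 172/105).
Solving gives a_0 = 29/35, a_1 = -4/5, a_2 = 19/7, so
  g(x) = 19*x^2/7 - 4*x/5 + 29/35.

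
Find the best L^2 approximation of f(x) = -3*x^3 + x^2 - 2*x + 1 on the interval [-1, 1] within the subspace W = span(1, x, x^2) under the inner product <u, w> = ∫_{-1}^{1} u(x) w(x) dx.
g(x) = x^2 - 19*x/5 + 1

The best approximation g ∈ W is the orthogonal projection of f onto W. Writing g = a_0 + a_1 x + a_2 x^2, the coefficients solve the normal equations G · a = b where
  G_{ij} = <φ_i, φ_j> and b_i = <f, φ_i>, with φ_0 = 1, φ_1 = x, φ_2 = x^2.
G =
  [2, 0, 2/3]
  [0, 2/3, 0]
  [2/3, 0, 2/5],
b = (8/3, -38/15, 16/15).
Solving gives a_0 = 1, a_1 = -19/5, a_2 = 1, so
  g(x) = x^2 - 19*x/5 + 1.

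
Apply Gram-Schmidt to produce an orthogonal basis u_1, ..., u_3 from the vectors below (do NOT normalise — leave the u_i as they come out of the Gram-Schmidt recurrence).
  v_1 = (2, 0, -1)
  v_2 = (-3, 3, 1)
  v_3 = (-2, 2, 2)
Orthogonal basis:
  u_1 = (2, 0, -1)
  u_2 = (-1/5, 3, -2/5)
  u_3 = (12/23, 4/23, 24/23)

Apply the Gram-Schmidt recurrence
  u_1 = v_1
  u_i = v_i − Σ_{j<i} ((v_i · u_j) / (u_j · u_j)) · u_j.

Step by step this gives:
  u_1 = (2, 0, -1)
  u_2 = (-1/5, 3, -2/5)
  u_3 = (12/23, 4/23, 24/23)

Orthogonality check:
  u_2 · u_1 = 0 (should be 0)
  u_3 · u_1 = 0 (should be 0)
  u_3 · u_2 = 0 (should be 0)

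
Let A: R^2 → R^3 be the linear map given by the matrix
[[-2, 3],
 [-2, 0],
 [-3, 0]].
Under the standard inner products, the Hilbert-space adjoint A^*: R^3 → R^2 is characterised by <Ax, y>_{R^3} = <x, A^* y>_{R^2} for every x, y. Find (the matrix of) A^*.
A^* = A^T =
[[-2, -2, -3],
 [3, 0, 0]]

For real matrices with standard dot products, the defining identity <Ax, y> = <x, A^* y> gives (Ax)^T y = x^T (A^*) y, i.e. x^T A^T y = x^T (A^*) y. Since this holds for all x, y, we must have A^* = A^T. Therefore
A^* =
[[-2, -2, -3],
 [3, 0, 0]].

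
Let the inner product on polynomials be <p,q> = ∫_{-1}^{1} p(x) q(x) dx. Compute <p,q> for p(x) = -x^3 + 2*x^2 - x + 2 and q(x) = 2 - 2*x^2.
<p,q> = 32/5

Expand the product: p(x)·q(x) = 2*x^5 - 4*x^4 - 2*x + 4.
∫_{-1}^{1} of each monomial x^k gives [2/(k+1) if k even, 0 if k odd]. Integrating term-by-term (or equivalently evaluating the antiderivative F(x) = x^6/3 - 4*x^5/5 - x^2 + 4*x at the endpoints):
  F(1) − F(−1) = 38/15 − (-58/15) = 32/5.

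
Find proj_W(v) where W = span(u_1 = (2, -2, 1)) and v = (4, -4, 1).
proj_W(v) = (34/9, -34/9, 17/9)

Set up U = [u_1 | ... | u_1] ∈ R^(3×1). The projector onto W = col(U) is P = U (U^T U)^(-1) U^T.
Compute U^T U =
  [9],
and U^T v = (17).
Solve U^T U · c = U^T v for the coefficients: c = (17/9). The projection is proj_W(v) = U c.
Check: (v - proj_W(v)) · u_1 = 0  (should be 0).
Result: proj_W(v) = (34/9, -34/9, 17/9).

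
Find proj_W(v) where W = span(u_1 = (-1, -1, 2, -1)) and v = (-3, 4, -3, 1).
proj_W(v) = (8/7, 8/7, -16/7, 8/7)

Set up U = [u_1 | ... | u_1] ∈ R^(4×1). The projector onto W = col(U) is P = U (U^T U)^(-1) U^T.
Compute U^T U =
  [7],
and U^T v = (-8).
Solve U^T U · c = U^T v for the coefficients: c = (-8/7). The projection is proj_W(v) = U c.
Check: (v - proj_W(v)) · u_1 = 0  (should be 0).
Result: proj_W(v) = (8/7, 8/7, -16/7, 8/7).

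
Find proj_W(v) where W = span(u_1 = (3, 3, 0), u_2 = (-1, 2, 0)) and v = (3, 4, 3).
proj_W(v) = (3, 4, 0)

Set up U = [u_1 | ... | u_2] ∈ R^(3×2). The projector onto W = col(U) is P = U (U^T U)^(-1) U^T.
Compute U^T U =
  [18, 3]
  [3, 5],
and U^T v = (21, 5).
Solve U^T U · c = U^T v for the coefficients: c = (10/9, 1/3). The projection is proj_W(v) = U c.
Check: (v - proj_W(v)) · u_1 = 0  (should be 0).
Check: (v - proj_W(v)) · u_2 = 0  (should be 0).
Result: proj_W(v) = (3, 4, 0).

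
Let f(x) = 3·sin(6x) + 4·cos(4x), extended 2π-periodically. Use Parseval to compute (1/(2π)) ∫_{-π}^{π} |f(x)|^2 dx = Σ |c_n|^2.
Σ |c_n|^2 = 25/2

Expand |f|^2 and use orthogonality of {sin(nx), cos(mx)} on [-π, π]:
  ∫_{-π}^{π} sin(nx)^2 dx = π, ∫ cos(mx)^2 dx = π, and cross terms integrate to 0.
So ∫_{-π}^{π} f(x)^2 dx = 3^2 · π + 4^2 · π = (9 + 16)π.
Divide by 2π: (9 + 16)/2 = 25/2.
By Parseval, this equals Σ |c_n|^2.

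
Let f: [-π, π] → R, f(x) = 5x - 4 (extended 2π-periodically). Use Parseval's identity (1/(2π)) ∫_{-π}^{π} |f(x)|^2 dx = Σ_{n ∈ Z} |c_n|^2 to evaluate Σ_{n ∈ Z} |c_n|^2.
Σ |c_n|^2 = 25π^2/3 + 16

Expand and integrate term by term over [-π, π]:
  ∫ (5x)^2 dx = 25·(2π^3/3); ∫ 2·5·(-4)·x dx = 0 (odd integrand); ∫ (-4)^2 dx = 16·2π.
So (1/(2π)) ∫_{-π}^{π} (5x - 4)^2 dx = 25π^2/3 + 16 = 25π^2/3 + 16.
Parseval ⇒ Σ |c_n|^2 = 25π^2/3 + 16.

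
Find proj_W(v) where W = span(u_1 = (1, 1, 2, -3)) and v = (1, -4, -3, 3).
proj_W(v) = (-6/5, -6/5, -12/5, 18/5)

Set up U = [u_1 | ... | u_1] ∈ R^(4×1). The projector onto W = col(U) is P = U (U^T U)^(-1) U^T.
Compute U^T U =
  [15],
and U^T v = (-18).
Solve U^T U · c = U^T v for the coefficients: c = (-6/5). The projection is proj_W(v) = U c.
Check: (v - proj_W(v)) · u_1 = 0  (should be 0).
Result: proj_W(v) = (-6/5, -6/5, -12/5, 18/5).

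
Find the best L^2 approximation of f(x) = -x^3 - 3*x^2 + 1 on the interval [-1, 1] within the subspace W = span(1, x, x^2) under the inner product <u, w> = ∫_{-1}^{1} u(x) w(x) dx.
g(x) = -3*x^2 - 3*x/5 + 1

The best approximation g ∈ W is the orthogonal projection of f onto W. Writing g = a_0 + a_1 x + a_2 x^2, the coefficients solve the normal equations G · a = b where
  G_{ij} = <φ_i, φ_j> and b_i = <f, φ_i>, with φ_0 = 1, φ_1 = x, φ_2 = x^2.
G =
  [2, 0, 2/3]
  [0, 2/3, 0]
  [2/3, 0, 2/5],
b = (0, -2/5, -8/15).
Solving gives a_0 = 1, a_1 = -3/5, a_2 = -3, so
  g(x) = -3*x^2 - 3*x/5 + 1.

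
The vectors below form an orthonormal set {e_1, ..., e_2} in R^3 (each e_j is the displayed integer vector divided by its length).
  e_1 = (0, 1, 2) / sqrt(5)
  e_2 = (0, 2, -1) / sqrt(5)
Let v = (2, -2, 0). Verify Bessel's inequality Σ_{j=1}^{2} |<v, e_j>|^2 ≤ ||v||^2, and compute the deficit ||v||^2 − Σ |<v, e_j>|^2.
Σ |<v, e_j>|^2 = 4; ||v||^2 = 8; deficit = 4

Write each e_j = u_j / sqrt(<u_j, u_j>) where u_j is the displayed integer vector. Then <v, e_j> = <v, u_j> / sqrt(<u_j, u_j>), so |<v, e_j>|^2 = <v, u_j>^2 / <u_j, u_j>.
Coefficients: <v, e_1> = -2/sqrt(5), <v, e_2> = -4/sqrt(5).
Square and sum: Σ |<v, e_j>|^2 = 4.
Compute ||v||^2 = v·v = 8.
Deficit = 8 − 4 = 4 ≥ 0, confirming Bessel's inequality. (The deficit equals ||v − Σ <v,e_j> e_j||^2, the squared distance from v to span{e_j}.)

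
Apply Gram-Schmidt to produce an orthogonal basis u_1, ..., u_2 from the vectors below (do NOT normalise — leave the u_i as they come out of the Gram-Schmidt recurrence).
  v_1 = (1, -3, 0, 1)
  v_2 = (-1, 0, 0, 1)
Orthogonal basis:
  u_1 = (1, -3, 0, 1)
  u_2 = (-1, 0, 0, 1)

Apply the Gram-Schmidt recurrence
  u_1 = v_1
  u_i = v_i − Σ_{j<i} ((v_i · u_j) / (u_j · u_j)) · u_j.

Step by step this gives:
  u_1 = (1, -3, 0, 1)
  u_2 = (-1, 0, 0, 1)

Orthogonality check:
  u_2 · u_1 = 0 (should be 0)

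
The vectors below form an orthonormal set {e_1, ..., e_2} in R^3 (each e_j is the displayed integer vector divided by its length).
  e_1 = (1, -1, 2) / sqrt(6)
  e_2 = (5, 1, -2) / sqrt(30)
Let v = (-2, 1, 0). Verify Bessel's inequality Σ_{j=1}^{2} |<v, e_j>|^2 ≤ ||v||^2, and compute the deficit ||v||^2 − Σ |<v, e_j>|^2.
Σ |<v, e_j>|^2 = 21/5; ||v||^2 = 5; deficit = 4/5

Write each e_j = u_j / sqrt(<u_j, u_j>) where u_j is the displayed integer vector. Then <v, e_j> = <v, u_j> / sqrt(<u_j, u_j>), so |<v, e_j>|^2 = <v, u_j>^2 / <u_j, u_j>.
Coefficients: <v, e_1> = -3/sqrt(6), <v, e_2> = -9/sqrt(30).
Square and sum: Σ |<v, e_j>|^2 = 21/5.
Compute ||v||^2 = v·v = 5.
Deficit = 5 − 21/5 = 4/5 ≥ 0, confirming Bessel's inequality. (The deficit equals ||v − Σ <v,e_j> e_j||^2, the squared distance from v to span{e_j}.)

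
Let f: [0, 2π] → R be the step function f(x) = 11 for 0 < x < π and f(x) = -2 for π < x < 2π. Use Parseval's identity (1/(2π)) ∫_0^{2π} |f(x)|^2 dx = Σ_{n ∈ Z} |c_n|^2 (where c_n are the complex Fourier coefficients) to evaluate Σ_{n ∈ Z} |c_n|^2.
Σ |c_n|^2 = 125/2

Parseval equates the L^2 energy of f (normalised by 1/(2π)) with the ℓ^2 sum of its Fourier coefficients: (1/(2π)) ∫_0^{2π} |f|^2 = Σ |c_n|^2.
Compute the left side: (1/(2π)) [∫_0^π 11^2 dx + ∫_π^{2π} (-2)^2 dx] = (1/(2π)) · (121π + 4π) = (121 + 4)/2 = 125/2.
So Σ_{n ∈ Z} |c_n|^2 = 125/2.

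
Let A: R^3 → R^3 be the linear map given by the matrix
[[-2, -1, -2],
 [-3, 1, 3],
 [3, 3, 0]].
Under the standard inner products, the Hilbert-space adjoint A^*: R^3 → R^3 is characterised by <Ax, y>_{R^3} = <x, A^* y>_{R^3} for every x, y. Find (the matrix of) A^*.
A^* = A^T =
[[-2, -3, 3],
 [-1, 1, 3],
 [-2, 3, 0]]

For real matrices with standard dot products, the defining identity <Ax, y> = <x, A^* y> gives (Ax)^T y = x^T (A^*) y, i.e. x^T A^T y = x^T (A^*) y. Since this holds for all x, y, we must have A^* = A^T. Therefore
A^* =
[[-2, -3, 3],
 [-1, 1, 3],
 [-2, 3, 0]].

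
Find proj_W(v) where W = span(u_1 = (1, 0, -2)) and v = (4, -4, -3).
proj_W(v) = (2, 0, -4)

Set up U = [u_1 | ... | u_1] ∈ R^(3×1). The projector onto W = col(U) is P = U (U^T U)^(-1) U^T.
Compute U^T U =
  [5],
and U^T v = (10).
Solve U^T U · c = U^T v for the coefficients: c = (2). The projection is proj_W(v) = U c.
Check: (v - proj_W(v)) · u_1 = 0  (should be 0).
Result: proj_W(v) = (2, 0, -4).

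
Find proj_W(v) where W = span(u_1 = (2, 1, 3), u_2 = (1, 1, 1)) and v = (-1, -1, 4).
proj_W(v) = (2/3, -11/6, 19/6)

Set up U = [u_1 | ... | u_2] ∈ R^(3×2). The projector onto W = col(U) is P = U (U^T U)^(-1) U^T.
Compute U^T U =
  [14, 6]
  [6, 3],
and U^T v = (9, 2).
Solve U^T U · c = U^T v for the coefficients: c = (5/2, -13/3). The projection is proj_W(v) = U c.
Check: (v - proj_W(v)) · u_1 = 0  (should be 0).
Check: (v - proj_W(v)) · u_2 = 0  (should be 0).
Result: proj_W(v) = (2/3, -11/6, 19/6).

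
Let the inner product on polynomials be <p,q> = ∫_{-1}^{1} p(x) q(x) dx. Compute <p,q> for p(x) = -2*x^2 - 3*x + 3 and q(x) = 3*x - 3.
<p,q> = -20

Expand the product: p(x)·q(x) = -6*x^3 - 3*x^2 + 18*x - 9.
∫_{-1}^{1} of each monomial x^k gives [2/(k+1) if k even, 0 if k odd]. Integrating term-by-term (or equivalently evaluating the antiderivative F(x) = -3*x^4/2 - x^3 + 9*x^2 - 9*x at the endpoints):
  F(1) − F(−1) = -5/2 − (35/2) = -20.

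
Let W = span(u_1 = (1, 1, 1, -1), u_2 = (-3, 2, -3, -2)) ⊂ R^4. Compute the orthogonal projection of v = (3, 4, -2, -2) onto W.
proj_W(v) = (1/2, 3, 1/2, -3)

Set up U = [u_1 | ... | u_2] ∈ R^(4×2). The projector onto W = col(U) is P = U (U^T U)^(-1) U^T.
Compute U^T U =
  [4, -2]
  [-2, 26],
and U^T v = (7, 9).
Solve U^T U · c = U^T v for the coefficients: c = (2, 1/2). The projection is proj_W(v) = U c.
Check: (v - proj_W(v)) · u_1 = 0  (should be 0).
Check: (v - proj_W(v)) · u_2 = 0  (should be 0).
Result: proj_W(v) = (1/2, 3, 1/2, -3).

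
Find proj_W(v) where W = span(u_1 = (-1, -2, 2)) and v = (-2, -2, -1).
proj_W(v) = (-4/9, -8/9, 8/9)

Set up U = [u_1 | ... | u_1] ∈ R^(3×1). The projector onto W = col(U) is P = U (U^T U)^(-1) U^T.
Compute U^T U =
  [9],
and U^T v = (4).
Solve U^T U · c = U^T v for the coefficients: c = (4/9). The projection is proj_W(v) = U c.
Check: (v - proj_W(v)) · u_1 = 0  (should be 0).
Result: proj_W(v) = (-4/9, -8/9, 8/9).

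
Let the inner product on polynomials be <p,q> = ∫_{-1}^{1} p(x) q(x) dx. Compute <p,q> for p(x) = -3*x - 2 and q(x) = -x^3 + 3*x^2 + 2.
<p,q> = -54/5

Expand the product: p(x)·q(x) = 3*x^4 - 7*x^3 - 6*x^2 - 6*x - 4.
∫_{-1}^{1} of each monomial x^k gives [2/(k+1) if k even, 0 if k odd]. Integrating term-by-term (or equivalently evaluating the antiderivative F(x) = 3*x^5/5 - 7*x^4/4 - 2*x^3 - 3*x^2 - 4*x at the endpoints):
  F(1) − F(−1) = -203/20 − (13/20) = -54/5.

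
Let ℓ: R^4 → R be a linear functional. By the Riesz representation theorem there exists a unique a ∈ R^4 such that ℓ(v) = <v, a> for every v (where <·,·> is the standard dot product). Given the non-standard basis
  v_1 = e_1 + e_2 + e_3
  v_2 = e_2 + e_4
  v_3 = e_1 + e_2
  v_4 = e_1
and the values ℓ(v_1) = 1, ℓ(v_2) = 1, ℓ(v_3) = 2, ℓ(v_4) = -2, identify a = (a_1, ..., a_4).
a = (-2, 4, -1, -3)

Write a = (a_1, ..., a_4) in the standard basis. For each basis vector v_i, ℓ(v_i) = <v_i, a> is a linear equation in the a_j's. Collect the n equations into a matrix system V a = ℓ, where row i of V is v_i (expressed in the standard basis). Since V is invertible (lower-triangular with 1s on the diagonal, up to permutation), solve by back-substitution:
  V =
[[1, 1, 1, 0],
 [0, 1, 0, 1],
 [1, 1, 0, 0],
 [1, 0, 0, 0]]
  V a = (1, 1, 2, -2)
Solving gives a = (-2, 4, -1, -3).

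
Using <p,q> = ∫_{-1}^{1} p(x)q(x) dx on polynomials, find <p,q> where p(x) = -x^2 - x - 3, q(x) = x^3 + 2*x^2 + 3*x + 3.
<p,q> = -136/5

Expand the product: p(x)·q(x) = -x^5 - 3*x^4 - 8*x^3 - 12*x^2 - 12*x - 9.
∫_{-1}^{1} of each monomial x^k gives [2/(k+1) if k even, 0 if k odd]. Integrating term-by-term (or equivalently evaluating the antiderivative F(x) = -x^6/6 - 3*x^5/5 - 2*x^4 - 4*x^3 - 6*x^2 - 9*x at the endpoints):
  F(1) − F(−1) = -653/30 − (163/30) = -136/5.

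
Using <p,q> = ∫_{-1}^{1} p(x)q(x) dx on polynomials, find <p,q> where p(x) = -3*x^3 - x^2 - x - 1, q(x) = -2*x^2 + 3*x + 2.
<p,q> = -44/5

Expand the product: p(x)·q(x) = 6*x^5 - 7*x^4 - 7*x^3 - 3*x^2 - 5*x - 2.
∫_{-1}^{1} of each monomial x^k gives [2/(k+1) if k even, 0 if k odd]. Integrating term-by-term (or equivalently evaluating the antiderivative F(x) = x^6 - 7*x^5/5 - 7*x^4/4 - x^3 - 5*x^2/2 - 2*x at the endpoints):
  F(1) − F(−1) = -153/20 − (23/20) = -44/5.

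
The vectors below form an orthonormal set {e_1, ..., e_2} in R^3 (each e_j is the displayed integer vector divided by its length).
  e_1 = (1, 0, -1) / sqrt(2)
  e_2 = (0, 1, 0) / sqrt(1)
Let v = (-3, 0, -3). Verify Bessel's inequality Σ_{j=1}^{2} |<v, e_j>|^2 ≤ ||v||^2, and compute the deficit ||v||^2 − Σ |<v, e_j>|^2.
Σ |<v, e_j>|^2 = 0; ||v||^2 = 18; deficit = 18

Write each e_j = u_j / sqrt(<u_j, u_j>) where u_j is the displayed integer vector. Then <v, e_j> = <v, u_j> / sqrt(<u_j, u_j>), so |<v, e_j>|^2 = <v, u_j>^2 / <u_j, u_j>.
Coefficients: <v, e_1> = 0/sqrt(2), <v, e_2> = 0/sqrt(1).
Square and sum: Σ |<v, e_j>|^2 = 0.
Compute ||v||^2 = v·v = 18.
Deficit = 18 − 0 = 18 ≥ 0, confirming Bessel's inequality. (The deficit equals ||v − Σ <v,e_j> e_j||^2, the squared distance from v to span{e_j}.)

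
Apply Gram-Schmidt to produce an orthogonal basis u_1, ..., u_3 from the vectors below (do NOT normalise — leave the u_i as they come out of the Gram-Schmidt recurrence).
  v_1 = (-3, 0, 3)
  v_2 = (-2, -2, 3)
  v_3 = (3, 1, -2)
Orthogonal basis:
  u_1 = (-3, 0, 3)
  u_2 = (1/2, -2, 1/2)
  u_3 = (2/3, 1/3, 2/3)

Apply the Gram-Schmidt recurrence
  u_1 = v_1
  u_i = v_i − Σ_{j<i} ((v_i · u_j) / (u_j · u_j)) · u_j.

Step by step this gives:
  u_1 = (-3, 0, 3)
  u_2 = (1/2, -2, 1/2)
  u_3 = (2/3, 1/3, 2/3)

Orthogonality check:
  u_2 · u_1 = 0 (should be 0)
  u_3 · u_1 = 0 (should be 0)
  u_3 · u_2 = 0 (should be 0)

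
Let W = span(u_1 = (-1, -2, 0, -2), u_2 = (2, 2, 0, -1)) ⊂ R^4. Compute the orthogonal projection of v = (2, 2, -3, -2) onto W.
proj_W(v) = (142/65, 24/13, 0, -126/65)

Set up U = [u_1 | ... | u_2] ∈ R^(4×2). The projector onto W = col(U) is P = U (U^T U)^(-1) U^T.
Compute U^T U =
  [9, -4]
  [-4, 9],
and U^T v = (-2, 10).
Solve U^T U · c = U^T v for the coefficients: c = (22/65, 82/65). The projection is proj_W(v) = U c.
Check: (v - proj_W(v)) · u_1 = 0  (should be 0).
Check: (v - proj_W(v)) · u_2 = 0  (should be 0).
Result: proj_W(v) = (142/65, 24/13, 0, -126/65).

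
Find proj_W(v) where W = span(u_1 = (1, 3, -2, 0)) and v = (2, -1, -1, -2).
proj_W(v) = (1/14, 3/14, -1/7, 0)

Set up U = [u_1 | ... | u_1] ∈ R^(4×1). The projector onto W = col(U) is P = U (U^T U)^(-1) U^T.
Compute U^T U =
  [14],
and U^T v = (1).
Solve U^T U · c = U^T v for the coefficients: c = (1/14). The projection is proj_W(v) = U c.
Check: (v - proj_W(v)) · u_1 = 0  (should be 0).
Result: proj_W(v) = (1/14, 3/14, -1/7, 0).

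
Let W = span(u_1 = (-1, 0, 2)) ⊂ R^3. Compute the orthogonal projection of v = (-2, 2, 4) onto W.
proj_W(v) = (-2, 0, 4)

Set up U = [u_1 | ... | u_1] ∈ R^(3×1). The projector onto W = col(U) is P = U (U^T U)^(-1) U^T.
Compute U^T U =
  [5],
and U^T v = (10).
Solve U^T U · c = U^T v for the coefficients: c = (2). The projection is proj_W(v) = U c.
Check: (v - proj_W(v)) · u_1 = 0  (should be 0).
Result: proj_W(v) = (-2, 0, 4).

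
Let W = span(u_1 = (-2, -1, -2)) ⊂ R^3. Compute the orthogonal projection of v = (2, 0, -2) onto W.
proj_W(v) = (0, 0, 0)

Set up U = [u_1 | ... | u_1] ∈ R^(3×1). The projector onto W = col(U) is P = U (U^T U)^(-1) U^T.
Compute U^T U =
  [9],
and U^T v = (0).
Solve U^T U · c = U^T v for the coefficients: c = (0). The projection is proj_W(v) = U c.
Check: (v - proj_W(v)) · u_1 = 0  (should be 0).
Result: proj_W(v) = (0, 0, 0).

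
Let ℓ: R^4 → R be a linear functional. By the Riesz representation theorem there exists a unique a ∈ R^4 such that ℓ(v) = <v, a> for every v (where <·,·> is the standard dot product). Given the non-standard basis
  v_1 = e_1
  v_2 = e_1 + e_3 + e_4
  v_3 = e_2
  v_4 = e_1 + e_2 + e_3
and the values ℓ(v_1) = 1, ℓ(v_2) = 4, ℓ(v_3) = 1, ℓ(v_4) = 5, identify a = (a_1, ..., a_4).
a = (1, 1, 3, 0)

Write a = (a_1, ..., a_4) in the standard basis. For each basis vector v_i, ℓ(v_i) = <v_i, a> is a linear equation in the a_j's. Collect the n equations into a matrix system V a = ℓ, where row i of V is v_i (expressed in the standard basis). Since V is invertible (lower-triangular with 1s on the diagonal, up to permutation), solve by back-substitution:
  V =
[[1, 0, 0, 0],
 [1, 0, 1, 1],
 [0, 1, 0, 0],
 [1, 1, 1, 0]]
  V a = (1, 4, 1, 5)
Solving gives a = (1, 1, 3, 0).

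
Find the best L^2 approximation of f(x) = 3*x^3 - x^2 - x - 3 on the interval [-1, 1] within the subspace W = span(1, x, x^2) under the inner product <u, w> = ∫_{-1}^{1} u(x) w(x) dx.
g(x) = -x^2 + 4*x/5 - 3

The best approximation g ∈ W is the orthogonal projection of f onto W. Writing g = a_0 + a_1 x + a_2 x^2, the coefficients solve the normal equations G · a = b where
  G_{ij} = <φ_i, φ_j> and b_i = <f, φ_i>, with φ_0 = 1, φ_1 = x, φ_2 = x^2.
G =
  [2, 0, 2/3]
  [0, 2/3, 0]
  [2/3, 0, 2/5],
b = (-20/3, 8/15, -12/5).
Solving gives a_0 = -3, a_1 = 4/5, a_2 = -1, so
  g(x) = -x^2 + 4*x/5 - 3.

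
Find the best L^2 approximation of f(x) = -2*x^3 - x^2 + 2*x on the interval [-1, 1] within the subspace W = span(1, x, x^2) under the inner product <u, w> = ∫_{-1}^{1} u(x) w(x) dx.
g(x) = -x^2 + 4*x/5

The best approximation g ∈ W is the orthogonal projection of f onto W. Writing g = a_0 + a_1 x + a_2 x^2, the coefficients solve the normal equations G · a = b where
  G_{ij} = <φ_i, φ_j> and b_i = <f, φ_i>, with φ_0 = 1, φ_1 = x, φ_2 = x^2.
G =
  [2, 0, 2/3]
  [0, 2/3, 0]
  [2/3, 0, 2/5],
b = (-2/3, 8/15, -2/5).
Solving gives a_0 = 0, a_1 = 4/5, a_2 = -1, so
  g(x) = -x^2 + 4*x/5.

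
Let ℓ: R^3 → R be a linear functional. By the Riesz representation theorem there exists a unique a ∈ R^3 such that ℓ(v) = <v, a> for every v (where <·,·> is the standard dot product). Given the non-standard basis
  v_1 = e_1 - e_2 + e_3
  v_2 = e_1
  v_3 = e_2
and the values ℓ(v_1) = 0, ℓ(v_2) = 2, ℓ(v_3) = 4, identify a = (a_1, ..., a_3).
a = (2, 4, 2)

Write a = (a_1, ..., a_3) in the standard basis. For each basis vector v_i, ℓ(v_i) = <v_i, a> is a linear equation in the a_j's. Collect the n equations into a matrix system V a = ℓ, where row i of V is v_i (expressed in the standard basis). Since V is invertible (lower-triangular with 1s on the diagonal, up to permutation), solve by back-substitution:
  V =
[[1, -1, 1],
 [1, 0, 0],
 [0, 1, 0]]
  V a = (0, 2, 4)
Solving gives a = (2, 4, 2).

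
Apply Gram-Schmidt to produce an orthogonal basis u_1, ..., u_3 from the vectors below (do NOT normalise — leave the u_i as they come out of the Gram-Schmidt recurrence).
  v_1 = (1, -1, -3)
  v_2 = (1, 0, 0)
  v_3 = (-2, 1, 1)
Orthogonal basis:
  u_1 = (1, -1, -3)
  u_2 = (10/11, 1/11, 3/11)
  u_3 = (0, 3/5, -1/5)

Apply the Gram-Schmidt recurrence
  u_1 = v_1
  u_i = v_i − Σ_{j<i} ((v_i · u_j) / (u_j · u_j)) · u_j.

Step by step this gives:
  u_1 = (1, -1, -3)
  u_2 = (10/11, 1/11, 3/11)
  u_3 = (0, 3/5, -1/5)

Orthogonality check:
  u_2 · u_1 = 0 (should be 0)
  u_3 · u_1 = 0 (should be 0)
  u_3 · u_2 = 0 (should be 0)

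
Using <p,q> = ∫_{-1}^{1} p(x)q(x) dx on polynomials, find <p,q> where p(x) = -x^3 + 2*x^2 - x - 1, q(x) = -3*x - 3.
<p,q> = 26/5

Expand the product: p(x)·q(x) = 3*x^4 - 3*x^3 - 3*x^2 + 6*x + 3.
∫_{-1}^{1} of each monomial x^k gives [2/(k+1) if k even, 0 if k odd]. Integrating term-by-term (or equivalently evaluating the antiderivative F(x) = 3*x^5/5 - 3*x^4/4 - x^3 + 3*x^2 + 3*x at the endpoints):
  F(1) − F(−1) = 97/20 − (-7/20) = 26/5.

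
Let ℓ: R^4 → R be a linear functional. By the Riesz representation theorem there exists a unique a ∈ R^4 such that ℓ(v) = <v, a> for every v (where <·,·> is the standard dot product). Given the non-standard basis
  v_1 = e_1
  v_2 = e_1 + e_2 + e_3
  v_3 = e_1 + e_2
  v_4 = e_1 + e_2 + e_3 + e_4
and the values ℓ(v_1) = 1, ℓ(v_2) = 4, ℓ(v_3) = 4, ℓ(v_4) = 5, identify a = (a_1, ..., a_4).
a = (1, 3, 0, 1)

Write a = (a_1, ..., a_4) in the standard basis. For each basis vector v_i, ℓ(v_i) = <v_i, a> is a linear equation in the a_j's. Collect the n equations into a matrix system V a = ℓ, where row i of V is v_i (expressed in the standard basis). Since V is invertible (lower-triangular with 1s on the diagonal, up to permutation), solve by back-substitution:
  V =
[[1, 0, 0, 0],
 [1, 1, 1, 0],
 [1, 1, 0, 0],
 [1, 1, 1, 1]]
  V a = (1, 4, 4, 5)
Solving gives a = (1, 3, 0, 1).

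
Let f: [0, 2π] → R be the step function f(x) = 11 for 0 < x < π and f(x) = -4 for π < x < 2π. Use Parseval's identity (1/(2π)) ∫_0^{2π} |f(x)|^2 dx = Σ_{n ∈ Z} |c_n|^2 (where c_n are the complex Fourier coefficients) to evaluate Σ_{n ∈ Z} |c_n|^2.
Σ |c_n|^2 = 137/2

Parseval equates the L^2 energy of f (normalised by 1/(2π)) with the ℓ^2 sum of its Fourier coefficients: (1/(2π)) ∫_0^{2π} |f|^2 = Σ |c_n|^2.
Compute the left side: (1/(2π)) [∫_0^π 11^2 dx + ∫_π^{2π} (-4)^2 dx] = (1/(2π)) · (121π + 16π) = (121 + 16)/2 = 137/2.
So Σ_{n ∈ Z} |c_n|^2 = 137/2.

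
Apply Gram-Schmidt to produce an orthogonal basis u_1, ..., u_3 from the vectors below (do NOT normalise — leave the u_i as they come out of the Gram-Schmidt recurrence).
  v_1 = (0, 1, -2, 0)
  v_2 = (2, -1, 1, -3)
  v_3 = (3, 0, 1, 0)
Orthogonal basis:
  u_1 = (0, 1, -2, 0)
  u_2 = (2, -2/5, -1/5, -3)
  u_3 = (70/33, 19/33, 19/66, 29/22)

Apply the Gram-Schmidt recurrence
  u_1 = v_1
  u_i = v_i − Σ_{j<i} ((v_i · u_j) / (u_j · u_j)) · u_j.

Step by step this gives:
  u_1 = (0, 1, -2, 0)
  u_2 = (2, -2/5, -1/5, -3)
  u_3 = (70/33, 19/33, 19/66, 29/22)

Orthogonality check:
  u_2 · u_1 = 0 (should be 0)
  u_3 · u_1 = 0 (should be 0)
  u_3 · u_2 = 0 (should be 0)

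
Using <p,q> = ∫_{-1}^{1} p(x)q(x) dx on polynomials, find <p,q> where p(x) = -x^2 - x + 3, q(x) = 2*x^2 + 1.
<p,q> = 128/15

Expand the product: p(x)·q(x) = -2*x^4 - 2*x^3 + 5*x^2 - x + 3.
∫_{-1}^{1} of each monomial x^k gives [2/(k+1) if k even, 0 if k odd]. Integrating term-by-term (or equivalently evaluating the antiderivative F(x) = -2*x^5/5 - x^4/2 + 5*x^3/3 - x^2/2 + 3*x at the endpoints):
  F(1) − F(−1) = 49/15 − (-79/15) = 128/15.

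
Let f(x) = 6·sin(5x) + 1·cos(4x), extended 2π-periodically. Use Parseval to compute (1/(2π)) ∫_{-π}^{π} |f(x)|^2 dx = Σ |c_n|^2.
Σ |c_n|^2 = 37/2

Expand |f|^2 and use orthogonality of {sin(nx), cos(mx)} on [-π, π]:
  ∫_{-π}^{π} sin(nx)^2 dx = π, ∫ cos(mx)^2 dx = π, and cross terms integrate to 0.
So ∫_{-π}^{π} f(x)^2 dx = 6^2 · π + 1^2 · π = (36 + 1)π.
Divide by 2π: (36 + 1)/2 = 37/2.
By Parseval, this equals Σ |c_n|^2.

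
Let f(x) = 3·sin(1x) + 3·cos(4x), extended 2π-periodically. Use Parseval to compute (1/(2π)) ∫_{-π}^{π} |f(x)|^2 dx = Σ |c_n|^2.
Σ |c_n|^2 = 9

Expand |f|^2 and use orthogonality of {sin(nx), cos(mx)} on [-π, π]:
  ∫_{-π}^{π} sin(nx)^2 dx = π, ∫ cos(mx)^2 dx = π, and cross terms integrate to 0.
So ∫_{-π}^{π} f(x)^2 dx = 3^2 · π + 3^2 · π = (9 + 9)π.
Divide by 2π: (9 + 9)/2 = 9.
By Parseval, this equals Σ |c_n|^2.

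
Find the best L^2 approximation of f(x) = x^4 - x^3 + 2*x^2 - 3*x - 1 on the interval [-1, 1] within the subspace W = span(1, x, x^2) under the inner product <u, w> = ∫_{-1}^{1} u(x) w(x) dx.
g(x) = 20*x^2/7 - 18*x/5 - 38/35

The best approximation g ∈ W is the orthogonal projection of f onto W. Writing g = a_0 + a_1 x + a_2 x^2, the coefficients solve the normal equations G · a = b where
  G_{ij} = <φ_i, φ_j> and b_i = <f, φ_i>, with φ_0 = 1, φ_1 = x, φ_2 = x^2.
G =
  [2, 0, 2/3]
  [0, 2/3, 0]
  [2/3, 0, 2/5],
b = (-4/15, -12/5, 44/105).
Solving gives a_0 = -38/35, a_1 = -18/5, a_2 = 20/7, so
  g(x) = 20*x^2/7 - 18*x/5 - 38/35.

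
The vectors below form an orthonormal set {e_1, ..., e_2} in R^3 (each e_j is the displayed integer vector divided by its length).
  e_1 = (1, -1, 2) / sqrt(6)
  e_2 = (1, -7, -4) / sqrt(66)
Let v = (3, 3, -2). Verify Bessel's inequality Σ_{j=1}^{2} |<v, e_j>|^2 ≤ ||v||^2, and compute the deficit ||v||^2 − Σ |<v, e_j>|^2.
Σ |<v, e_j>|^2 = 46/11; ||v||^2 = 22; deficit = 196/11

Write each e_j = u_j / sqrt(<u_j, u_j>) where u_j is the displayed integer vector. Then <v, e_j> = <v, u_j> / sqrt(<u_j, u_j>), so |<v, e_j>|^2 = <v, u_j>^2 / <u_j, u_j>.
Coefficients: <v, e_1> = -4/sqrt(6), <v, e_2> = -10/sqrt(66).
Square and sum: Σ |<v, e_j>|^2 = 46/11.
Compute ||v||^2 = v·v = 22.
Deficit = 22 − 46/11 = 196/11 ≥ 0, confirming Bessel's inequality. (The deficit equals ||v − Σ <v,e_j> e_j||^2, the squared distance from v to span{e_j}.)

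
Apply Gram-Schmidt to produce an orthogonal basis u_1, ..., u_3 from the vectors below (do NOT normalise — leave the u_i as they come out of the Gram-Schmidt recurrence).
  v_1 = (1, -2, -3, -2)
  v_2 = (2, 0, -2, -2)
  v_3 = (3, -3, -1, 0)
Orthogonal basis:
  u_1 = (1, -2, -3, -2)
  u_2 = (4/3, 4/3, 0, -2/3)
  u_3 = (7/3, -5/3, 1, 4/3)

Apply the Gram-Schmidt recurrence
  u_1 = v_1
  u_i = v_i − Σ_{j<i} ((v_i · u_j) / (u_j · u_j)) · u_j.

Step by step this gives:
  u_1 = (1, -2, -3, -2)
  u_2 = (4/3, 4/3, 0, -2/3)
  u_3 = (7/3, -5/3, 1, 4/3)

Orthogonality check:
  u_2 · u_1 = 0 (should be 0)
  u_3 · u_1 = 0 (should be 0)
  u_3 · u_2 = 0 (should be 0)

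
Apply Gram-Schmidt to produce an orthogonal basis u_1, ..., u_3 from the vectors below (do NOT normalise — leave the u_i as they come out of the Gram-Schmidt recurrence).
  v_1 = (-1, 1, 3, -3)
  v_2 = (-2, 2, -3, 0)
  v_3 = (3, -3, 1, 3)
Orthogonal basis:
  u_1 = (-1, 1, 3, -3)
  u_2 = (-9/4, 9/4, -9/4, -3/4)
  u_3 = (-6/35, 6/35, 8/35, 12/35)

Apply the Gram-Schmidt recurrence
  u_1 = v_1
  u_i = v_i − Σ_{j<i} ((v_i · u_j) / (u_j · u_j)) · u_j.

Step by step this gives:
  u_1 = (-1, 1, 3, -3)
  u_2 = (-9/4, 9/4, -9/4, -3/4)
  u_3 = (-6/35, 6/35, 8/35, 12/35)

Orthogonality check:
  u_2 · u_1 = 0 (should be 0)
  u_3 · u_1 = 0 (should be 0)
  u_3 · u_2 = 0 (should be 0)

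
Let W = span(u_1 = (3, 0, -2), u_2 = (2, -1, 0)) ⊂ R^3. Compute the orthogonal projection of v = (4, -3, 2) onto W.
proj_W(v) = (112/29, -95/29, 52/29)

Set up U = [u_1 | ... | u_2] ∈ R^(3×2). The projector onto W = col(U) is P = U (U^T U)^(-1) U^T.
Compute U^T U =
  [13, 6]
  [6, 5],
and U^T v = (8, 11).
Solve U^T U · c = U^T v for the coefficients: c = (-26/29, 95/29). The projection is proj_W(v) = U c.
Check: (v - proj_W(v)) · u_1 = 0  (should be 0).
Check: (v - proj_W(v)) · u_2 = 0  (should be 0).
Result: proj_W(v) = (112/29, -95/29, 52/29).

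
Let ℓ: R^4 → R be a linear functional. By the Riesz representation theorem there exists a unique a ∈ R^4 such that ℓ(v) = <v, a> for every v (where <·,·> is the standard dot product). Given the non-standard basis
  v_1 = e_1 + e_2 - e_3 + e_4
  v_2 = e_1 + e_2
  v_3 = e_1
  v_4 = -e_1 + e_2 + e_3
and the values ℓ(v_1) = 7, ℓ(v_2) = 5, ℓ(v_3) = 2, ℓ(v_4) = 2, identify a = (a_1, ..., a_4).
a = (2, 3, 1, 3)

Write a = (a_1, ..., a_4) in the standard basis. For each basis vector v_i, ℓ(v_i) = <v_i, a> is a linear equation in the a_j's. Collect the n equations into a matrix system V a = ℓ, where row i of V is v_i (expressed in the standard basis). Since V is invertible (lower-triangular with 1s on the diagonal, up to permutation), solve by back-substitution:
  V =
[[1, 1, -1, 1],
 [1, 1, 0, 0],
 [1, 0, 0, 0],
 [-1, 1, 1, 0]]
  V a = (7, 5, 2, 2)
Solving gives a = (2, 3, 1, 3).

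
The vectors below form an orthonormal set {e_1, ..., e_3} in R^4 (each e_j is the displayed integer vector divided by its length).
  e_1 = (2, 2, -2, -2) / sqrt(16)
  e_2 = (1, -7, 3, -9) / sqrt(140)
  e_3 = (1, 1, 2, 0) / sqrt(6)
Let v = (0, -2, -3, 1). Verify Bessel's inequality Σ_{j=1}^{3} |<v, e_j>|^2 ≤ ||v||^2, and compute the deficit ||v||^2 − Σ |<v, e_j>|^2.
Σ |<v, e_j>|^2 = 1132/105; ||v||^2 = 14; deficit = 338/105

Write each e_j = u_j / sqrt(<u_j, u_j>) where u_j is the displayed integer vector. Then <v, e_j> = <v, u_j> / sqrt(<u_j, u_j>), so |<v, e_j>|^2 = <v, u_j>^2 / <u_j, u_j>.
Coefficients: <v, e_1> = 0/sqrt(16), <v, e_2> = -4/sqrt(140), <v, e_3> = -8/sqrt(6).
Square and sum: Σ |<v, e_j>|^2 = 1132/105.
Compute ||v||^2 = v·v = 14.
Deficit = 14 − 1132/105 = 338/105 ≥ 0, confirming Bessel's inequality. (The deficit equals ||v − Σ <v,e_j> e_j||^2, the squared distance from v to span{e_j}.)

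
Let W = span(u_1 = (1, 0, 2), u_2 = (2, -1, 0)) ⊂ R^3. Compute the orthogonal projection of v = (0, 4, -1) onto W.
proj_W(v) = (-34/21, 16/21, -4/21)

Set up U = [u_1 | ... | u_2] ∈ R^(3×2). The projector onto W = col(U) is P = U (U^T U)^(-1) U^T.
Compute U^T U =
  [5, 2]
  [2, 5],
and U^T v = (-2, -4).
Solve U^T U · c = U^T v for the coefficients: c = (-2/21, -16/21). The projection is proj_W(v) = U c.
Check: (v - proj_W(v)) · u_1 = 0  (should be 0).
Check: (v - proj_W(v)) · u_2 = 0  (should be 0).
Result: proj_W(v) = (-34/21, 16/21, -4/21).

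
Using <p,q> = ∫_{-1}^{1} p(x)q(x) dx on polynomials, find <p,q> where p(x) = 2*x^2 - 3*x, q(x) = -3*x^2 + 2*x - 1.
<p,q> = -116/15

Expand the product: p(x)·q(x) = -6*x^4 + 13*x^3 - 8*x^2 + 3*x.
∫_{-1}^{1} of each monomial x^k gives [2/(k+1) if k even, 0 if k odd]. Integrating term-by-term (or equivalently evaluating the antiderivative F(x) = -6*x^5/5 + 13*x^4/4 - 8*x^3/3 + 3*x^2/2 at the endpoints):
  F(1) − F(−1) = 53/60 − (517/60) = -116/15.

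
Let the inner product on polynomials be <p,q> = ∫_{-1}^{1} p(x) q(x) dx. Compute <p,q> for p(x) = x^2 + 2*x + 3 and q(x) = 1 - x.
<p,q> = 16/3

Expand the product: p(x)·q(x) = -x^3 - x^2 - x + 3.
∫_{-1}^{1} of each monomial x^k gives [2/(k+1) if k even, 0 if k odd]. Integrating term-by-term (or equivalently evaluating the antiderivative F(x) = -x^4/4 - x^3/3 - x^2/2 + 3*x at the endpoints):
  F(1) − F(−1) = 23/12 − (-41/12) = 16/3.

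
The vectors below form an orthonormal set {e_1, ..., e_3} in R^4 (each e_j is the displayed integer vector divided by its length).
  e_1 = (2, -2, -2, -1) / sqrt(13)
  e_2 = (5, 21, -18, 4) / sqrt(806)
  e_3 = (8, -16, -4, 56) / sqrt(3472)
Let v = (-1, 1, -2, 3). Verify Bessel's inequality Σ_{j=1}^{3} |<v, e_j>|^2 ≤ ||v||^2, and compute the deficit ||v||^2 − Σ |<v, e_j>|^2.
Σ |<v, e_j>|^2 = 87/7; ||v||^2 = 15; deficit = 18/7

Write each e_j = u_j / sqrt(<u_j, u_j>) where u_j is the displayed integer vector. Then <v, e_j> = <v, u_j> / sqrt(<u_j, u_j>), so |<v, e_j>|^2 = <v, u_j>^2 / <u_j, u_j>.
Coefficients: <v, e_1> = -3/sqrt(13), <v, e_2> = 64/sqrt(806), <v, e_3> = 152/sqrt(3472).
Square and sum: Σ |<v, e_j>|^2 = 87/7.
Compute ||v||^2 = v·v = 15.
Deficit = 15 − 87/7 = 18/7 ≥ 0, confirming Bessel's inequality. (The deficit equals ||v − Σ <v,e_j> e_j||^2, the squared distance from v to span{e_j}.)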